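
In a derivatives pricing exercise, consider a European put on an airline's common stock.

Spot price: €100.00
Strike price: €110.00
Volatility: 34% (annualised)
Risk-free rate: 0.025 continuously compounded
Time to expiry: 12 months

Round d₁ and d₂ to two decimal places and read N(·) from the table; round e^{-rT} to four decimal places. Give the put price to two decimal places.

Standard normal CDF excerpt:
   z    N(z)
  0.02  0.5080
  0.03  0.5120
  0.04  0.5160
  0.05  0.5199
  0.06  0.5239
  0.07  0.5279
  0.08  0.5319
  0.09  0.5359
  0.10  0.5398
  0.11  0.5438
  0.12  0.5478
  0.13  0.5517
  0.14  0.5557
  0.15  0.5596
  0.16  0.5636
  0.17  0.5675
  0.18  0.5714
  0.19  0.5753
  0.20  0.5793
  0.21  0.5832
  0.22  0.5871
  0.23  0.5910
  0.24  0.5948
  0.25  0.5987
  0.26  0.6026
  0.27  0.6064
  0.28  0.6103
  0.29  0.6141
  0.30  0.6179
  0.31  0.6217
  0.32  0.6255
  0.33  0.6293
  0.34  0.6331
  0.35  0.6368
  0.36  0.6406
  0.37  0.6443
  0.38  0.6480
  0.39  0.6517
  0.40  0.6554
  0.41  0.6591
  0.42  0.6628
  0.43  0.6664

€17.92

T = 1;  σ√T = 0.3400
d₁ = [ln(100/110) + (0.025 + ½·0.34²)·1] / (σ√T) = (-0.0953 + 0.0828) / 0.3400 = -0.0368 which rounds to -0.04
d₂ = -0.0368 − 0.3400 = -0.3768 which rounds to -0.38
e^(−rT) = e^(−0.025·1) = 0.9753
P = 110·0.9753·N(0.38) − 100·N(0.04) = 110·0.9753·0.6480 − 100·0.5160 = 69.5194 − 51.6000 = 17.9194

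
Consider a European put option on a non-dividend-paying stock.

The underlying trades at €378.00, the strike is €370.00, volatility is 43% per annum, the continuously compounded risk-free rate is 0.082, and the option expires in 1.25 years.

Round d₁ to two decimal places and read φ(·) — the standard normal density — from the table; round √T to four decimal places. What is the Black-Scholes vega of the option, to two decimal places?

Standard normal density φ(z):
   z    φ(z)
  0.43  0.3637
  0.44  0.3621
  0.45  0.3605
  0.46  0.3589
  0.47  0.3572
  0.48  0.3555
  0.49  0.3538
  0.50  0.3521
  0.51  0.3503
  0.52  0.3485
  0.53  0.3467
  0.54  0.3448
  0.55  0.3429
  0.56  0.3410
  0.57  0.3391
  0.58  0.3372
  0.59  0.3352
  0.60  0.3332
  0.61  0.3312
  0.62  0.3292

T = 1.25;  σ√T = 0.4808
d₁ = [ln(378/370) + (0.082 + ½·0.43²)·1.25] / (σ√T) = (0.0214 + 0.2181) / 0.4808 = 0.4981 → 0.50
√T = √1.25 = 1.1180
φ(d₁) = φ(0.50) = 0.3521
vega = S·φ(d₁)·√T = 378·0.3521·1.1180 = 148.7989

148.80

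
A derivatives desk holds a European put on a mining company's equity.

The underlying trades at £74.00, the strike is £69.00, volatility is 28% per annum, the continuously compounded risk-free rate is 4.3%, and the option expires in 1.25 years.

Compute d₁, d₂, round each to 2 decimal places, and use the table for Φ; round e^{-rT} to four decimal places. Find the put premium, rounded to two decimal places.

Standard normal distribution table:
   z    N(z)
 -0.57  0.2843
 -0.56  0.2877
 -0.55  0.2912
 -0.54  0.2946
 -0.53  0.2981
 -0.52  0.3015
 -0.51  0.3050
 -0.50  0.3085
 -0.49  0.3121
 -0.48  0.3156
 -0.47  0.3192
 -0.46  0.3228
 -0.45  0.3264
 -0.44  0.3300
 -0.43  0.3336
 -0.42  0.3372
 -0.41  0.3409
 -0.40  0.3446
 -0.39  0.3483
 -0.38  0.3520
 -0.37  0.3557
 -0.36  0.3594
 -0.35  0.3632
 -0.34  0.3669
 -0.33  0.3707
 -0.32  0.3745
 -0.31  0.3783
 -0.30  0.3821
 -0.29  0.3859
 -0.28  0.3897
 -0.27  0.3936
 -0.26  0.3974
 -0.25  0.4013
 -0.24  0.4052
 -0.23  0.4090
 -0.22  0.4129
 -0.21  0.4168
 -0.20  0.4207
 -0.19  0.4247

σ√T = 0.28·√1.25 = 0.3130
d₁ = [ln(74/69) + (0.043 + 0.28²/2)·1.25] / 0.3130 = [0.0700 + 0.1027] / 0.3130 = 0.5517 ≈ 0.55
d₂ = d₁ − σ√T = 0.5517 − 0.3130 = 0.2386 ≈ 0.24
e^(−rT) = e^(−0.043·1.25) = 0.9477
P = 69·0.9477·N(-0.24) − 74·N(-0.55) = 69·0.9477·0.4052 − 74·0.2912 = 26.4966 − 21.5488 = 4.9478

£4.95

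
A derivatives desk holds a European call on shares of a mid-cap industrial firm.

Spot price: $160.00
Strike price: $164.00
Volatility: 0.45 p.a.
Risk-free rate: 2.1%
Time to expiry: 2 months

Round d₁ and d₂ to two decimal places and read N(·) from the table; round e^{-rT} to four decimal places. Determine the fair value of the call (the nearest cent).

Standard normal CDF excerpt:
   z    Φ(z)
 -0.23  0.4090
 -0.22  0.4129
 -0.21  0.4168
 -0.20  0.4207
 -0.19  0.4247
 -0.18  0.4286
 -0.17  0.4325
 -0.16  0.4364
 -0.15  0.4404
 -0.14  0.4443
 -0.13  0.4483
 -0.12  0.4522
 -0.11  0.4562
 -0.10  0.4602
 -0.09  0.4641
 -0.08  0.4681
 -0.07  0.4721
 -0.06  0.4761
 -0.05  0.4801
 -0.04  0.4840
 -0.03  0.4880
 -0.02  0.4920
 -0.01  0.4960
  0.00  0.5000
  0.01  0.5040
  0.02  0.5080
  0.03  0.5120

T = 0.1667;  σ√T = 0.1837
d₁ = [ln(160/164) + (0.021 + 0.45²/2)·0.1667] / 0.1837 = [-0.0247 + 0.0204] / 0.1837 = -0.0235 which rounds to -0.02
d₂ = d₁ − σ√T = -0.0235 − 0.1837 = -0.2072 which rounds to -0.21
e^(−rT) = e^(−0.021·0.1667) = 0.9965
N(d₁) = N(-0.02) = 0.4920;  N(d₂) = N(-0.21) = 0.4168
C = 160·0.4920 − 164·0.9965·0.4168 = 78.7200 − 68.1160 = 10.6040

$10.60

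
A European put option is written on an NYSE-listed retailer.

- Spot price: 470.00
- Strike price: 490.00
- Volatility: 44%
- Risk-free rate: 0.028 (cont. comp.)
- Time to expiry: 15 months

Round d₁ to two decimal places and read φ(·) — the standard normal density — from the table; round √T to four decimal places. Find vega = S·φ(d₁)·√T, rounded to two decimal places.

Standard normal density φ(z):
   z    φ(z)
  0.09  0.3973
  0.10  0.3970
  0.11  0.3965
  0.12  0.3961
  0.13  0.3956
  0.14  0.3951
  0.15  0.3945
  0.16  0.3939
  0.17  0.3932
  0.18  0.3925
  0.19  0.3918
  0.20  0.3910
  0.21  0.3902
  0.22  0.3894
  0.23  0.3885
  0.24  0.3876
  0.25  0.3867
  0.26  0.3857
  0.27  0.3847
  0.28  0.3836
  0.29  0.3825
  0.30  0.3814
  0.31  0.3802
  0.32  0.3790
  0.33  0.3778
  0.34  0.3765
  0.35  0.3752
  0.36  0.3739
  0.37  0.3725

204.14

T = 1.25;  σ√T = 0.4919
d₁ = [ln(470/490) + (0.028 + 0.44²/2)·1.25] / 0.4919 = [-0.0417 + 0.1560] / 0.4919 = 0.2324 ⇒ 0.23
√T = √1.25 = 1.1180
φ(d₁) = φ(0.23) = 0.3885
vega = S·φ(d₁)·√T = 470·0.3885·1.1180 = 204.1412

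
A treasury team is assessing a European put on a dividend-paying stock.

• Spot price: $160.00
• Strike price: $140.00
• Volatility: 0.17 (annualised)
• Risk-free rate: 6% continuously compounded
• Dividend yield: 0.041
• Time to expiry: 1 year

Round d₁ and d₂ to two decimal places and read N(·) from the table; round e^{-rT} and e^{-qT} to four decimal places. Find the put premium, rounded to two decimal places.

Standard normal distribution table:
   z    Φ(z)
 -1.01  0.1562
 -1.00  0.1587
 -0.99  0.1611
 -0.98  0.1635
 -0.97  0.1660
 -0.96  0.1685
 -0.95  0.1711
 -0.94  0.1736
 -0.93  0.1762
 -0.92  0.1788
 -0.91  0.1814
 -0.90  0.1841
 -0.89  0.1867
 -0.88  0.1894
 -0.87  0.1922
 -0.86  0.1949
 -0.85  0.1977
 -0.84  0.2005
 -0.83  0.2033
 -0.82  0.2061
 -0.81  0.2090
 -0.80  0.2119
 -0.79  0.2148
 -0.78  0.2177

$2.45

σ√T = 0.17 × 1.0000 = 0.1700
d₁ = [ln(160/140) + (0.06 − 0.041 + 0.17²/2)·1] / 0.1700 = [0.1335 + 0.0335] / 0.1700 = 0.9822 ≈ 0.98
d₂ = d₁ − σ√T = 0.9822 − 0.1700 = 0.8122 ≈ 0.81
exp(−qT) = exp(−0.041·1) = 0.9598;  exp(−rT) = exp(−0.06·1) = 0.9418
P = 140·0.9418·N(-0.81) − 160·0.9598·N(-0.98) = 140·0.9418·0.2090 − 160·0.9598·0.1635 = 27.5571 − 25.1084 = 2.4487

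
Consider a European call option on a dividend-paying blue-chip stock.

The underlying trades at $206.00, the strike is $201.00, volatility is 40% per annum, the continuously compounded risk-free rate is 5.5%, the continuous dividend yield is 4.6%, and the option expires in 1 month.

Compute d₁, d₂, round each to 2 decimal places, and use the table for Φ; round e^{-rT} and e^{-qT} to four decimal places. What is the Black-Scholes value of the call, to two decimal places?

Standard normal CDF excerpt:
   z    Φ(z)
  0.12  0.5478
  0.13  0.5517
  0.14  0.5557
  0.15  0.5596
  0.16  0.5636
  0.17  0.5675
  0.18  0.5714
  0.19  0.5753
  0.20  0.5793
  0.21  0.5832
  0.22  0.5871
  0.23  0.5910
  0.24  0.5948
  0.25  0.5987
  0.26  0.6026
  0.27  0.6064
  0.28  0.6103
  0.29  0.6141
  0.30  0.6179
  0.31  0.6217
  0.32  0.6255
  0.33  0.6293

T = 0.08333;  σ√T = 0.1155
d₁ = [ln(206/201) + (0.055 − 0.046 + 0.4²/2)·0.08333] / 0.1155 = [0.0246 + 0.0074] / 0.1155 = 0.2770 which rounds to 0.28
d₂ = d₁ − σ√T = 0.2770 − 0.1155 = 0.1616 which rounds to 0.16
e^(−qT) = e^(−0.046·0.08333) = 0.9962;  e^(−rT) = e^(−0.055·0.08333) = 0.9954
N(d₁) = N(0.28) = 0.6103;  N(d₂) = N(0.16) = 0.5636
C = 206·0.9962·0.6103 − 201·0.9954·0.5636 = 125.2441 − 112.7625 = 12.4816

$12.48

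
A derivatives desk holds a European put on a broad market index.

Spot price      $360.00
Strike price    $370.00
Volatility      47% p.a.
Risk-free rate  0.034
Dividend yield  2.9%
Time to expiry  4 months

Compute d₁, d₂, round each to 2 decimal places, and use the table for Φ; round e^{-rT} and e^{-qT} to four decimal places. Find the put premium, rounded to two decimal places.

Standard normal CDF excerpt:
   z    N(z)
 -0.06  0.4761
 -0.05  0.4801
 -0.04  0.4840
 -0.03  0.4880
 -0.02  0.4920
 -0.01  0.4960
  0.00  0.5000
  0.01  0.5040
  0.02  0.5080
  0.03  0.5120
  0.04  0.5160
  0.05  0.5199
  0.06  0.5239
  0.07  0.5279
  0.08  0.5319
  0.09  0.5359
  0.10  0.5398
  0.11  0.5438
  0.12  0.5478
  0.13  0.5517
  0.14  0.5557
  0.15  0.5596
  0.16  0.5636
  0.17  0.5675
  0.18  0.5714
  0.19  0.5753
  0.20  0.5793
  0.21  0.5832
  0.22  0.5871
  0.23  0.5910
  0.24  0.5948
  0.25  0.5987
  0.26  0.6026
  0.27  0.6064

T = 0.3333;  σ√T = 0.2714
d₁ = [ln(360/370) + (0.034 − 0.029 + ½·0.47²)·0.3333] / (σ√T) = (-0.0274 + 0.0385) / 0.2714 = 0.0408 which rounds to 0.04
d₂ = 0.0408 − 0.2714 = -0.2305 which rounds to -0.23
exp(−qT) = exp(−0.029·0.3333) = 0.9904;  exp(−rT) = exp(−0.034·0.3333) = 0.9887
P = 370·0.9887·N(0.23) − 360·0.9904·N(-0.04) = 370·0.9887·0.5910 − 360·0.9904·0.4840 = 216.1990 − 172.5673 = 43.6317

$43.63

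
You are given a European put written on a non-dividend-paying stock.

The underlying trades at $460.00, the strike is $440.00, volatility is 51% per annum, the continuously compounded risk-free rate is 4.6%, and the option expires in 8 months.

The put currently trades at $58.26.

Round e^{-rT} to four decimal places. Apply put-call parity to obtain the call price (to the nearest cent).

$91.55

exp(−rT) = exp(−0.046·0.6667) = 0.9698
Put-call parity: C − P = S − K·e^(−rT) = 460 − 440·0.9698 = 460 − 426.7120 = 33.2880
C = P + (C − P) = 58.26 + (33.2880) = 91.5480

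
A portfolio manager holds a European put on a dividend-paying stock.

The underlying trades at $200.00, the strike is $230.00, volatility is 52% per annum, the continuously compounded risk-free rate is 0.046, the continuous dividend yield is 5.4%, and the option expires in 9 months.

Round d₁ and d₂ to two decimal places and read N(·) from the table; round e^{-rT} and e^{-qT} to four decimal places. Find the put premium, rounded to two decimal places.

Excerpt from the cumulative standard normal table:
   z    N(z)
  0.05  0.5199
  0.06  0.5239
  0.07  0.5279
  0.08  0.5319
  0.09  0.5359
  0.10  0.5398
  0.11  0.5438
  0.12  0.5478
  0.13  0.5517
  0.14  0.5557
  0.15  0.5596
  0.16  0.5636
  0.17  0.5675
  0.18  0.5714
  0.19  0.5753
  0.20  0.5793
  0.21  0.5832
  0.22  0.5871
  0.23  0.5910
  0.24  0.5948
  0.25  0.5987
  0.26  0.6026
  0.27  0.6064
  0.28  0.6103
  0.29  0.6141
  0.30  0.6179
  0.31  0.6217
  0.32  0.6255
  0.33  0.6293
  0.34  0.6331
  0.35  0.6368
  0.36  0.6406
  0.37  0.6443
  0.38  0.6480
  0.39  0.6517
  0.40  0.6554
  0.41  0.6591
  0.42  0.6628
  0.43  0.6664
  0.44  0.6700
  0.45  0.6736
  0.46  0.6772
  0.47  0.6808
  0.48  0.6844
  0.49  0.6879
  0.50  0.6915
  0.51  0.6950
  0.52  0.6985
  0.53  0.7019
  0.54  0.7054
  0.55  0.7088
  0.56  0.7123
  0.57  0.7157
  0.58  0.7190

$53.82

σ√T = 0.52·√0.75 = 0.4503
ln(S/K) + (r − q + σ²/2)T = ln(200/230) + (0.046 − 0.054 + 0.52²/2)·0.75 = -0.1398 + 0.0954 = -0.0444
d₁ = -0.0444 / 0.4503 = -0.0985 ≈ -0.10
d₂ = d₁ − σ√T = -0.0985 − 0.4503 = -0.5488 ≈ -0.55
exp(−qT) = exp(−0.054·0.75) = 0.9603;  exp(−rT) = exp(−0.046·0.75) = 0.9661
N(−d₂) = N(0.55) = 0.7088;  N(−d₁) = N(0.10) = 0.5398
P = 230·0.9661·0.7088 − 200·0.9603·0.5398 = 157.4975 − 103.6740 = 53.8235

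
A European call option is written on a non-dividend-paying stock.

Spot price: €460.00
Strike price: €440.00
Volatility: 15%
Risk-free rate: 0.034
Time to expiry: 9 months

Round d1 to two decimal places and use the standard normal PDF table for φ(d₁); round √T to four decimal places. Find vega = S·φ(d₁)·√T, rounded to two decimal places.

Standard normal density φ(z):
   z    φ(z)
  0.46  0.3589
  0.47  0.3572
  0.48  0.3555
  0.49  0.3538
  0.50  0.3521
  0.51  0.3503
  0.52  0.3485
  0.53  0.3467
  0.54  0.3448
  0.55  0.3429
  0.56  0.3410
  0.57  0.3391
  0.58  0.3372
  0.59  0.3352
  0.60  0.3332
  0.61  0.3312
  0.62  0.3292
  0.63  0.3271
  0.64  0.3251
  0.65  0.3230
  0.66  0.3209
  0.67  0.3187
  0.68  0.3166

132.73

σ√T = 0.15 × 0.8660 = 0.1299
ln(S/K) + (r + σ²/2)T = ln(460/440) + (0.034 + 0.15²/2)·0.75 = 0.0445 + 0.0339 = 0.0784
d₁ = 0.0784 / 0.1299 = 0.6034 ⇒ 0.60
√T = √0.75 = 0.8660
φ(d₁) = φ(0.60) = 0.3332
vega = S·φ(d₁)·√T = 460·0.3332·0.8660 = 132.7336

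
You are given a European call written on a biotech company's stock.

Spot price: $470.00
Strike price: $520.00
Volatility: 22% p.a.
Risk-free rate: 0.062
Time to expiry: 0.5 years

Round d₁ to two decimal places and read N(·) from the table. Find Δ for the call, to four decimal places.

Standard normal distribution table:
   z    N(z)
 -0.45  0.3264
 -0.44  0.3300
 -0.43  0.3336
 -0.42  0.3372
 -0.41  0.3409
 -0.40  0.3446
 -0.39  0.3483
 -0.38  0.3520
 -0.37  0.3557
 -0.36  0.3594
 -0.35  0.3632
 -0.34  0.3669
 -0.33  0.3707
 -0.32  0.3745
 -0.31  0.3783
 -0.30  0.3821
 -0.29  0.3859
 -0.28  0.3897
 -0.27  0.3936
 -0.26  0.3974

T = 0.5;  σ√T = 0.1556
d₁ = [ln(470/520) + (0.062 + ½·0.22²)·0.5] / (σ√T) = (-0.1011 + 0.0431) / 0.1556 = -0.3728 ≈ -0.37
N(d₁) = N(-0.37) = 0.3557
Δ_call = N(d₁) = 0.3557

0.3557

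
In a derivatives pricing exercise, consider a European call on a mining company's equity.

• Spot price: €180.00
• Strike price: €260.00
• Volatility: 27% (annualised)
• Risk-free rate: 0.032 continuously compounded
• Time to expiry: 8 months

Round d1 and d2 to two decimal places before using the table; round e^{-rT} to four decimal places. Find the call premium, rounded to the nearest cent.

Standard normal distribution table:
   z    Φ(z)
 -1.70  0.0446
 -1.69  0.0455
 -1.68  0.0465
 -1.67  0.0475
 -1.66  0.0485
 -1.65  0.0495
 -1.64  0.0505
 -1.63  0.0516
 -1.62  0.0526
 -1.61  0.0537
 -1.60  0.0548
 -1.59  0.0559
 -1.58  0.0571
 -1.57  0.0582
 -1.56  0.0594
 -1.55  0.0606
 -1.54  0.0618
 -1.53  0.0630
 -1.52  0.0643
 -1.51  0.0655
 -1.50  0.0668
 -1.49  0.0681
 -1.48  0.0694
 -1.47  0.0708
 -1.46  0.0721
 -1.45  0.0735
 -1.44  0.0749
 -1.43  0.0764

σ√T = 0.27 × 0.8165 = 0.2205
ln(S/K) + (r + σ²/2)T = ln(180/260) + (0.032 + 0.27²/2)·0.6667 = -0.3677 + 0.0456 = -0.3221
d₁ = -0.3221 / 0.2205 = -1.4610 ≈ -1.46
d₂ = d₁ − σ√T = -1.4610 − 0.2205 = -1.6815 ≈ -1.68
e^(−rT) = e^(−0.032·0.6667) = 0.9789
N(d₁) = N(-1.46) = 0.0721;  N(d₂) = N(-1.68) = 0.0465
C = 180·0.0721 − 260·0.9789·0.0465 = 12.9780 − 11.8349 = 1.1431

€1.14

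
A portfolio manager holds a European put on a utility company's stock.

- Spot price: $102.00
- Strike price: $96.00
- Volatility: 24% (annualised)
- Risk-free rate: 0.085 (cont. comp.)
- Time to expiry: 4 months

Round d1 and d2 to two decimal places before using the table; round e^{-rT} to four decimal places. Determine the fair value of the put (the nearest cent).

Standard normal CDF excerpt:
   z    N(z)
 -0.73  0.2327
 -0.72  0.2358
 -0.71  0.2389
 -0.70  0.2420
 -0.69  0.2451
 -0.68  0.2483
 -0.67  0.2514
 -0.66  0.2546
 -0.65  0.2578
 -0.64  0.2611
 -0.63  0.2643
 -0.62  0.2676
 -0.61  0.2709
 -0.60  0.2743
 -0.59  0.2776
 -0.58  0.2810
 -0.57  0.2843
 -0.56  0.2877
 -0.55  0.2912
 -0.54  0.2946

$2.16

σ√T = 0.24 × 0.5774 = 0.1386
ln(S/K) + (r + σ²/2)T = ln(102/96) + (0.085 + 0.24²/2)·0.3333 = 0.0606 + 0.0379 = 0.0986
d₁ = 0.0986 / 0.1386 = 0.7113 which rounds to 0.71
d₂ = d₁ − σ√T = 0.7113 − 0.1386 = 0.5727 which rounds to 0.57
exp(−rT) = exp(−0.085·0.3333) = 0.9721
N(−d₂) = N(-0.57) = 0.2843;  N(−d₁) = N(-0.71) = 0.2389
P = 96·0.9721·0.2843 − 102·0.2389 = 26.5313 − 24.3678 = 2.1635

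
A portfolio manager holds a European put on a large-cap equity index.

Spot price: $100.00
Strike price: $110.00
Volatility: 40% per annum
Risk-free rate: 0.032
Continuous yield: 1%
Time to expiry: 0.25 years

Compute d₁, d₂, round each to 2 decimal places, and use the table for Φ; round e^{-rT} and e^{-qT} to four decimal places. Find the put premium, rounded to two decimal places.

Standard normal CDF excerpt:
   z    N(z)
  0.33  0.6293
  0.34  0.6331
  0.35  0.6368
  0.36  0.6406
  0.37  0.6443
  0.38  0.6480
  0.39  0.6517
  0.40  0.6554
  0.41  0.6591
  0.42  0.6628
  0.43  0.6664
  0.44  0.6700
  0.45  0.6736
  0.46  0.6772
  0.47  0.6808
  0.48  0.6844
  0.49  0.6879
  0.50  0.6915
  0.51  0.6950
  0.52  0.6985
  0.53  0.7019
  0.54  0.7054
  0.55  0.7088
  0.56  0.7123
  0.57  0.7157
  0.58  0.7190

σ√T = 0.4·√0.25 = 0.2000
d₁ = [ln(100/110) + (0.032 − 0.01 + 0.4²/2)·0.25] / 0.2000 = [-0.0953 + 0.0255] / 0.2000 = -0.3491 which rounds to -0.35
d₂ = d₁ − σ√T = -0.3491 − 0.2000 = -0.5491 which rounds to -0.55
e^(−qT) = e^(−0.01·0.25) = 0.9975;  e^(−rT) = e^(−0.032·0.25) = 0.9920
N(−d₂) = N(0.55) = 0.7088;  N(−d₁) = N(0.35) = 0.6368
P = 110·0.9920·0.7088 − 100·0.9975·0.6368 = 77.3443 − 63.5208 = 13.8235

$13.82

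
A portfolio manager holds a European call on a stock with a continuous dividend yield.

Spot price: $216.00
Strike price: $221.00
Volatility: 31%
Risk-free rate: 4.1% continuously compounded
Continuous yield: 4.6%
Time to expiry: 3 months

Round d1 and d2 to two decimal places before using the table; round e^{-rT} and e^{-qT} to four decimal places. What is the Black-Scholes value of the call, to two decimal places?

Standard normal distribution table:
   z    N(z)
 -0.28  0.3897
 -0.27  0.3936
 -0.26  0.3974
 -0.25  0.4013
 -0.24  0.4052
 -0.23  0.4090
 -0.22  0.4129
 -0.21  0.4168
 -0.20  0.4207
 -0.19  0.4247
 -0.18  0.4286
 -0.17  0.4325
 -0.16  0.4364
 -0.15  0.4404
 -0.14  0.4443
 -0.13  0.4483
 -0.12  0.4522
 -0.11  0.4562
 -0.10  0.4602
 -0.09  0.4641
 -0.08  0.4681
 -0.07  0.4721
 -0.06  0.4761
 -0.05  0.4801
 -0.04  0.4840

T = 0.25;  σ√T = 0.1550
ln(S/K) + (r − q + σ²/2)T = ln(216/221) + (0.041 − 0.046 + 0.31²/2)·0.25 = -0.0229 + 0.0108 = -0.0121
d₁ = -0.0121 / 0.1550 = -0.0782 ≈ -0.08
d₂ = d₁ − σ√T = -0.0782 − 0.1550 = -0.2332 ≈ -0.23
exp(−qT) = exp(−0.046·0.25) = 0.9886;  exp(−rT) = exp(−0.041·0.25) = 0.9898
C = 216·0.9886·N(-0.08) − 221·0.9898·N(-0.23) = 216·0.9886·0.4681 − 221·0.9898·0.4090 = 99.9570 − 89.4670 = 10.4899

$10.49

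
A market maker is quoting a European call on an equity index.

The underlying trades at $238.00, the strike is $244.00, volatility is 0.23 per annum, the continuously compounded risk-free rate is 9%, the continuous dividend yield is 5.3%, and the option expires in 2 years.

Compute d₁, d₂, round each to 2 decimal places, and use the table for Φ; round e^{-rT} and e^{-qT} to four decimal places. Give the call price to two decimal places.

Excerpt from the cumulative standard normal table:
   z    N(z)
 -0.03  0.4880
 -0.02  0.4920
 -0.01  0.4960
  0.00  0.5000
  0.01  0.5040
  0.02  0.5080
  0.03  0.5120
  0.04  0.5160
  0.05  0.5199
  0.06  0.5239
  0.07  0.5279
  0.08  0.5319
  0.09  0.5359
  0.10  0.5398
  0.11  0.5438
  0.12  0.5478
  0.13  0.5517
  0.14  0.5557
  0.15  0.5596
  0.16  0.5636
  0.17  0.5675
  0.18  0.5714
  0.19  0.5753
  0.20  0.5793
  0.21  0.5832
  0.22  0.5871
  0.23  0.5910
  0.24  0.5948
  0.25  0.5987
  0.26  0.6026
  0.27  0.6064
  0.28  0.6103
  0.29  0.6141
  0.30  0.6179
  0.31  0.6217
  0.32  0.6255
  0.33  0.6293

σ√T = 0.23 × 1.4142 = 0.3253
d₁ = [ln(238/244) + (0.09 − 0.053 + 0.23²/2)·2] / 0.3253 = [-0.0249 + 0.1269] / 0.3253 = 0.3136 ⇒ 0.31
d₂ = d₁ − σ√T = 0.3136 − 0.3253 = -0.0117 ⇒ -0.01
e^(−qT) = e^(−0.053·2) = 0.8994;  e^(−rT) = e^(−0.09·2) = 0.8353
N(d₁) = N(0.31) = 0.6217;  N(d₂) = N(-0.01) = 0.4960
C = 238·0.8994·0.6217 − 244·0.8353·0.4960 = 133.0794 − 101.0913 = 31.9880

$31.99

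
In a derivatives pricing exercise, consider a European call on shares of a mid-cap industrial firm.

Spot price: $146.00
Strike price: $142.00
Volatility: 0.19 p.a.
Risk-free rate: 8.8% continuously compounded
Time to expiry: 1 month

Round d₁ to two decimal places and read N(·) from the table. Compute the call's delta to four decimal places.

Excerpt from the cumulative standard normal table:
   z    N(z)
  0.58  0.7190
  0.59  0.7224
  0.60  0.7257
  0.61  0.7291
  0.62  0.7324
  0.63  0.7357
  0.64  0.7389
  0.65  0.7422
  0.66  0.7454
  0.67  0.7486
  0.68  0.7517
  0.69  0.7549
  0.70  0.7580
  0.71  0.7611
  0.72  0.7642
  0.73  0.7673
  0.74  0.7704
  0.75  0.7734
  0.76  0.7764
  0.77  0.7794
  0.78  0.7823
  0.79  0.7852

0.7486

σ√T = 0.19 × 0.2887 = 0.0548
d₁ = [ln(146/142) + (0.088 + 0.19²/2)·0.08333] / 0.0548 = [0.0278 + 0.0088] / 0.0548 = 0.6676 → 0.67
N(d₁) = N(0.67) = 0.7486
Δ_call = N(d₁) = 0.7486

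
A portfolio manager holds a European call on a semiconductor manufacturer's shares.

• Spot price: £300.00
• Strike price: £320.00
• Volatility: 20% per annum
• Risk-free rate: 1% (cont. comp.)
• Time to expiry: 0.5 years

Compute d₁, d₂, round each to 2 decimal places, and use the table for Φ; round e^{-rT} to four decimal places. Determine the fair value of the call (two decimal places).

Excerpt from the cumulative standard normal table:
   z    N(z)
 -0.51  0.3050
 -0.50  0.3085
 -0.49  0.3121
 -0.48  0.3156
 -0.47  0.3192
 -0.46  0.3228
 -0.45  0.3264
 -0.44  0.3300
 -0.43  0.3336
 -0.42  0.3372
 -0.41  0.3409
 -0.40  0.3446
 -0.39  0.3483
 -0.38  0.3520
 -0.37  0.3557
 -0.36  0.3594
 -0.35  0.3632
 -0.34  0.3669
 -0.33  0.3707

σ√T = 0.2·√0.5 = 0.1414
d₁ = [ln(300/320) + (0.01 + 0.2²/2)·0.5] / 0.1414 = [-0.0645 + 0.0150] / 0.1414 = -0.3503 ⇒ -0.35
d₂ = d₁ − σ√T = -0.3503 − 0.1414 = -0.4917 ⇒ -0.49
e^(−rT) = e^(−0.01·0.5) = 0.9950
N(d₁) = N(-0.35) = 0.3632;  N(d₂) = N(-0.49) = 0.3121
C = 300·0.3632 − 320·0.9950·0.3121 = 108.9600 − 99.3726 = 9.5874

£9.59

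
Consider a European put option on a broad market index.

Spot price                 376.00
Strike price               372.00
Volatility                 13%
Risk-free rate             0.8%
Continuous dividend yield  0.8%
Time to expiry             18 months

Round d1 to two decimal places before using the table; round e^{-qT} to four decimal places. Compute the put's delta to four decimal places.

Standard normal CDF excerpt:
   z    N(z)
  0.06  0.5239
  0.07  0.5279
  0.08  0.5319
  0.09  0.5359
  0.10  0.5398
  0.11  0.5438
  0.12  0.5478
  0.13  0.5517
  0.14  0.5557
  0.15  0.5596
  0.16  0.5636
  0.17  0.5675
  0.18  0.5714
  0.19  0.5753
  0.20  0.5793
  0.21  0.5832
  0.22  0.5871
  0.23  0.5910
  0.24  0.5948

σ√T = 0.13 × 1.2247 = 0.1592
ln(S/K) + (r − q + σ²/2)T = ln(376/372) + (0.008 − 0.008 + 0.13²/2)·1.5 = 0.0107 + 0.0127 = 0.0234
d₁ = 0.0234 / 0.1592 = 0.1468 → 0.15
N(d₁) = N(0.15) = 0.5596
Δ_put = exp(−qT)·(N(d₁) − 1) = 0.9881·(0.5596 − 1) = -0.4352

-0.4352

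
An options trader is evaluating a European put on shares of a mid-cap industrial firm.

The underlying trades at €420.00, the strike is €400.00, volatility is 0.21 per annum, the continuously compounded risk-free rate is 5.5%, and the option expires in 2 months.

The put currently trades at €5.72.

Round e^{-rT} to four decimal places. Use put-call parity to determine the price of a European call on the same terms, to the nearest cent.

€29.36

e^(−rT) = e^(−0.055·0.1667) = 0.9909
Put-call parity: C − P = S − K·e^(−rT) = 420 − 400·0.9909 = 420 − 396.3600 = 23.6400
C = P + (C − P) = 5.72 + (23.6400) = 29.3600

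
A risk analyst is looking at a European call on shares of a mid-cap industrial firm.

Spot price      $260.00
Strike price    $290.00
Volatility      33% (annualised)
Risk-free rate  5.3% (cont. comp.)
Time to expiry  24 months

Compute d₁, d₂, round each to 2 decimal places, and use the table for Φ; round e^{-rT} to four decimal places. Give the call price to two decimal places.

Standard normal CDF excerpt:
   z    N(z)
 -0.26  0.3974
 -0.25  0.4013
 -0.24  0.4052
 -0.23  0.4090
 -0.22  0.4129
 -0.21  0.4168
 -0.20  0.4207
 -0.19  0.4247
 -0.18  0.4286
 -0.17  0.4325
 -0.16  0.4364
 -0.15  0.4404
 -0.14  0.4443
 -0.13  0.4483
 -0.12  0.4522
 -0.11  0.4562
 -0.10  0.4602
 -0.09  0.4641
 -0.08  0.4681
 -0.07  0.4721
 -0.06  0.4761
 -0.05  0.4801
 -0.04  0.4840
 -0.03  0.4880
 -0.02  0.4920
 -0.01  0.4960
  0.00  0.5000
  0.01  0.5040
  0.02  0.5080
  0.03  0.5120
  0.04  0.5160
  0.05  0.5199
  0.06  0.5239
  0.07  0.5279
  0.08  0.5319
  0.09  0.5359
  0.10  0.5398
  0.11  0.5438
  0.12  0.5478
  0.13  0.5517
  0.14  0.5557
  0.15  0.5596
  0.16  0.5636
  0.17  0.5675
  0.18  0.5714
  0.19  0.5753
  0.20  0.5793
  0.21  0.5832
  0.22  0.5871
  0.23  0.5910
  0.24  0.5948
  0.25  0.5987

σ√T = 0.33 × 1.4142 = 0.4667
ln(S/K) + (r + σ²/2)T = ln(260/290) + (0.053 + 0.33²/2)·2 = -0.1092 + 0.2149 = 0.1057
d₁ = 0.1057 / 0.4667 = 0.2265 which rounds to 0.23
d₂ = d₁ − σ√T = 0.2265 − 0.4667 = -0.2402 which rounds to -0.24
e^(−rT) = e^(−0.053·2) = 0.8994
N(d₁) = N(0.23) = 0.5910;  N(d₂) = N(-0.24) = 0.4052
C = 260·0.5910 − 290·0.8994·0.4052 = 153.6600 − 105.6867 = 47.9733

$47.97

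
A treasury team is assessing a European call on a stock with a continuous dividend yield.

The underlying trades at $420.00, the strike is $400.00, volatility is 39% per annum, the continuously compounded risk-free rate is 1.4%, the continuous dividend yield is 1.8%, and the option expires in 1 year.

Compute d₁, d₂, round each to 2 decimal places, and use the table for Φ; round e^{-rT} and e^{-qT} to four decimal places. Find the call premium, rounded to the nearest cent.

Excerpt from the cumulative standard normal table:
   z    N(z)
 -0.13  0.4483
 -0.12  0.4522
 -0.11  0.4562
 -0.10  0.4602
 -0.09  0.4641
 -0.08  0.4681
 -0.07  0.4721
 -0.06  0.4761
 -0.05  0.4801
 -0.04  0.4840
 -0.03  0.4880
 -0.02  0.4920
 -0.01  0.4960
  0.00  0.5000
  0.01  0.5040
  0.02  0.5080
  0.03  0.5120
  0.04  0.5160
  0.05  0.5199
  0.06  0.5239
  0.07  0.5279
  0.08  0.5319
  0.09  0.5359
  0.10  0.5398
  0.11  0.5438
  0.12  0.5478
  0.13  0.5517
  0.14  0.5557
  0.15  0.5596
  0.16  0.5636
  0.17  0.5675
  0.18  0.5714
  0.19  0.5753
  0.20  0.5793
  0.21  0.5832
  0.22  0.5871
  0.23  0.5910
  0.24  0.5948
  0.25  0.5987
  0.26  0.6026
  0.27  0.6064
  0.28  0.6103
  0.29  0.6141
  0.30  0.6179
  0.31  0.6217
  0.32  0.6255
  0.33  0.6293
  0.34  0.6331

σ√T = 0.39·√1 = 0.3900
ln(S/K) + (r − q + σ²/2)T = ln(420/400) + (0.014 − 0.018 + 0.39²/2)·1 = 0.0488 + 0.0721 = 0.1208
d₁ = 0.1208 / 0.3900 = 0.3098 ⇒ 0.31
d₂ = d₁ − σ√T = 0.3098 − 0.3900 = -0.0802 ⇒ -0.08
e^(−qT) = e^(−0.018·1) = 0.9822;  e^(−rT) = e^(−0.014·1) = 0.9861
C = 420·0.9822·N(0.31) − 400·0.9861·N(-0.08) = 420·0.9822·0.6217 − 400·0.9861·0.4681 = 256.4662 − 184.6374 = 71.8288

$71.83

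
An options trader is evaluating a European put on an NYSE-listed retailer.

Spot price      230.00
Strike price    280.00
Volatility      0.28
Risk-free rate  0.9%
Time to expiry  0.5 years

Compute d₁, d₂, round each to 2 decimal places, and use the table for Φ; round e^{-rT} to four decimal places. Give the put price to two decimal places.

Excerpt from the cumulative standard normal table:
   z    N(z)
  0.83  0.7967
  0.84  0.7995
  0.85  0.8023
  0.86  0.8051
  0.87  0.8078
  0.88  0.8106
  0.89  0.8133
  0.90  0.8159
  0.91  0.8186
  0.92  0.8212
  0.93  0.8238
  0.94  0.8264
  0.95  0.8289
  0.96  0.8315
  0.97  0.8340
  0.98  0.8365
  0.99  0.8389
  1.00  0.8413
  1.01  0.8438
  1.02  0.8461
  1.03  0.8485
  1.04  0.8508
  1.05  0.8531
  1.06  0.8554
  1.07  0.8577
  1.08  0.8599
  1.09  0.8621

53.28

σ√T = 0.28 × 0.7071 = 0.1980
d₁ = [ln(230/280) + (0.009 + 0.28²/2)·0.5] / 0.1980 = [-0.1967 + 0.0241] / 0.1980 = -0.8718 → -0.87
d₂ = d₁ − σ√T = -0.8718 − 0.1980 = -1.0698 → -1.07
e^(−rT) = e^(−0.009·0.5) = 0.9955
P = 280·0.9955·N(1.07) − 230·N(0.87) = 280·0.9955·0.8577 − 230·0.8078 = 239.0753 − 185.7940 = 53.2813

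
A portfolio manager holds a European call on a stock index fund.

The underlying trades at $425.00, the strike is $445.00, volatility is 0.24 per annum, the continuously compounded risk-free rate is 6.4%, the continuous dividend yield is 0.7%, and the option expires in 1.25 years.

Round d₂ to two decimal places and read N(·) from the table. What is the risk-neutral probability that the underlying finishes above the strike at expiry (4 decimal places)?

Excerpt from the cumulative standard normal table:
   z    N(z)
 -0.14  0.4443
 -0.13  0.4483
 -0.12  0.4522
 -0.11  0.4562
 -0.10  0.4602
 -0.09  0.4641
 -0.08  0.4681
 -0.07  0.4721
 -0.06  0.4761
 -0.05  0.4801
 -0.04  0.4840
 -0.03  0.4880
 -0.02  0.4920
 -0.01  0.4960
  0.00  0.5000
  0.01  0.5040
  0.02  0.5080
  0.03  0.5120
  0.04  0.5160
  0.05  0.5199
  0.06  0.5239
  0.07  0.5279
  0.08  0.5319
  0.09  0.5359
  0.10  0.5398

0.4840

σ√T = 0.24 × 1.1180 = 0.2683
d₁ = [ln(425/445) + (0.064 − 0.007 + 0.24²/2)·1.25] / 0.2683 = [-0.0460 + 0.1072] / 0.2683 = 0.2283 ≈ 0.23
d₂ = d₁ − σ√T = 0.2283 − 0.2683 = -0.0400 ≈ -0.04
Pr(exercise) under Q = N(d₂) = 0.4840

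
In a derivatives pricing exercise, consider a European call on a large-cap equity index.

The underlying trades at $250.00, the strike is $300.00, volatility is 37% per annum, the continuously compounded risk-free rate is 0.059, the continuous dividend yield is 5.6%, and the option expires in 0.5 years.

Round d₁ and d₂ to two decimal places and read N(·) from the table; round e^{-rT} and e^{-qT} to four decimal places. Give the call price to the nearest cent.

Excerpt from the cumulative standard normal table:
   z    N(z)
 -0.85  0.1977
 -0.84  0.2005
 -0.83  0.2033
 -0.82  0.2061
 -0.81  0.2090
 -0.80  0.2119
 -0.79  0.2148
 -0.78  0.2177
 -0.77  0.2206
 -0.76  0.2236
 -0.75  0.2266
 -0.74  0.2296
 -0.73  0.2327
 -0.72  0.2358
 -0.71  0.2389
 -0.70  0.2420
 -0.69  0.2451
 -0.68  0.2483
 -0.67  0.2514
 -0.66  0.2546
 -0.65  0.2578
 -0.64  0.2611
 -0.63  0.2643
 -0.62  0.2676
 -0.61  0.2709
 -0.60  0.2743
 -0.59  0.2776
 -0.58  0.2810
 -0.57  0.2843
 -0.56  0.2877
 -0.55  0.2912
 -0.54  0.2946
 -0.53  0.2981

$9.91

σ√T = 0.37 × 0.7071 = 0.2616
ln(S/K) + (r − q + σ²/2)T = ln(250/300) + (0.059 − 0.056 + 0.37²/2)·0.5 = -0.1823 + 0.0357 = -0.1466
d₁ = -0.1466 / 0.2616 = -0.5603 ⇒ -0.56
d₂ = d₁ − σ√T = -0.5603 − 0.2616 = -0.8220 ⇒ -0.82
e^(−qT) = e^(−0.056·0.5) = 0.9724;  e^(−rT) = e^(−0.059·0.5) = 0.9709
N(d₁) = N(-0.56) = 0.2877;  N(d₂) = N(-0.82) = 0.2061
C = 250·0.9724·0.2877 − 300·0.9709·0.2061 = 69.9399 − 60.0307 = 9.9091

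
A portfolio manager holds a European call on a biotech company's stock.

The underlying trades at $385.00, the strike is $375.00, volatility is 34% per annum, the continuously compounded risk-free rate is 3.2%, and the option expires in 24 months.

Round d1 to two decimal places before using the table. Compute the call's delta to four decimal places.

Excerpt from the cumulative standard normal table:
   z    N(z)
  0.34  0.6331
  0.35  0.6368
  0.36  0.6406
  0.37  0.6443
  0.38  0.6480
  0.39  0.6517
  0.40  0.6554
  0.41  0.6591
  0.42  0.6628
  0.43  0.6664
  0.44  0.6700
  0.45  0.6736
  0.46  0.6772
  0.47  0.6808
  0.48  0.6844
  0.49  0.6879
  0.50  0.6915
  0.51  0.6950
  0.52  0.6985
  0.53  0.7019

0.6664

σ√T = 0.34·√2 = 0.4808
ln(S/K) + (r + σ²/2)T = ln(385/375) + (0.032 + 0.34²/2)·2 = 0.0263 + 0.1796 = 0.2059
d₁ = 0.2059 / 0.4808 = 0.4283 ≈ 0.43
N(d₁) = N(0.43) = 0.6664
Δ_call = N(d₁) = 0.6664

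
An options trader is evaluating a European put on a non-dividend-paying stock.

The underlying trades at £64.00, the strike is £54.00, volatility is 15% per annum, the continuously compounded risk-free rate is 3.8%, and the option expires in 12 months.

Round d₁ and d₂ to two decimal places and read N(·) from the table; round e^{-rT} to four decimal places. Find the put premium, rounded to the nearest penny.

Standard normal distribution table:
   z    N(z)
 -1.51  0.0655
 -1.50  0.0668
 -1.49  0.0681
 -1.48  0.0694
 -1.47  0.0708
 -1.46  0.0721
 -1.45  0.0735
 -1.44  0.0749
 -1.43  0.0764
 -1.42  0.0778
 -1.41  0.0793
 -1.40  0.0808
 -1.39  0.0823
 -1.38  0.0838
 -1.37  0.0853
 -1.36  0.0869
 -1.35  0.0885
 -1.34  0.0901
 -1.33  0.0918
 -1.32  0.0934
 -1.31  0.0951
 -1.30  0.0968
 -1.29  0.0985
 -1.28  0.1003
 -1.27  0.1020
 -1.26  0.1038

T = 1;  σ√T = 0.1500
ln(S/K) + (r + σ²/2)T = ln(64/54) + (0.038 + 0.15²/2)·1 = 0.1699 + 0.0493 = 0.2191
d₁ = 0.2191 / 0.1500 = 1.4610 ⇒ 1.46
d₂ = d₁ − σ√T = 1.4610 − 0.1500 = 1.3110 ⇒ 1.31
exp(−rT) = exp(−0.038·1) = 0.9627
P = 54·0.9627·N(-1.31) − 64·N(-1.46) = 54·0.9627·0.0951 − 64·0.0721 = 4.9438 − 4.6144 = 0.3294

£0.33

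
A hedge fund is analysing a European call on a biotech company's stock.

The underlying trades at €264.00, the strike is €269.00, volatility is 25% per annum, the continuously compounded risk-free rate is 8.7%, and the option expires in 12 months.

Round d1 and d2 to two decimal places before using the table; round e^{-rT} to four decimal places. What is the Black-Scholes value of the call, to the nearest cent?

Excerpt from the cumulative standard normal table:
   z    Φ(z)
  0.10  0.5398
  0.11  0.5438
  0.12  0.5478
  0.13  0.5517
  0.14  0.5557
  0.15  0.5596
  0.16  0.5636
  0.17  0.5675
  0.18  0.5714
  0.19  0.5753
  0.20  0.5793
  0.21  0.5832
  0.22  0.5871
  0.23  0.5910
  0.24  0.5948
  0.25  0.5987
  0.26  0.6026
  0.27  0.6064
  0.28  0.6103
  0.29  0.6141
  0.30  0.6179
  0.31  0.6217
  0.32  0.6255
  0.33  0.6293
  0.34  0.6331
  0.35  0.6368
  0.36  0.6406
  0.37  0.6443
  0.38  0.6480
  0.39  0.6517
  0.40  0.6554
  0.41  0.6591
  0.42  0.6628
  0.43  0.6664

€35.03

σ√T = 0.25·√1 = 0.2500
ln(S/K) + (r + σ²/2)T = ln(264/269) + (0.087 + 0.25²/2)·1 = -0.0188 + 0.1182 = 0.0995
d₁ = 0.0995 / 0.2500 = 0.3980 → 0.40
d₂ = d₁ − σ√T = 0.3980 − 0.2500 = 0.1480 → 0.15
e^(−rT) = e^(−0.087·1) = 0.9167
N(d₁) = N(0.40) = 0.6554;  N(d₂) = N(0.15) = 0.5596
C = 264·0.6554 − 269·0.9167·0.5596 = 173.0256 − 137.9931 = 35.0325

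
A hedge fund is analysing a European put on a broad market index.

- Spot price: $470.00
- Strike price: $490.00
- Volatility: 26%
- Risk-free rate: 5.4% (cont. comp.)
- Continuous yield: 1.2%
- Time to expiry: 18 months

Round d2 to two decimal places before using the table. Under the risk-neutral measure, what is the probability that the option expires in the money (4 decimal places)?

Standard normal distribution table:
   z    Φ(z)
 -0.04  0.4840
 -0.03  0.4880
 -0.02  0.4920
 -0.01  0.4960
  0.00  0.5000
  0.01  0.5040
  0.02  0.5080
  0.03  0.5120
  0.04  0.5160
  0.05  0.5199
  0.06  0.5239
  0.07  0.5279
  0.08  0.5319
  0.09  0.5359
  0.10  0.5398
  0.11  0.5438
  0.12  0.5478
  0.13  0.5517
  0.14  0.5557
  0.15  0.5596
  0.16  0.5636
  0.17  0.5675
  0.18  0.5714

0.5359

σ√T = 0.26·√1.5 = 0.3184
ln(S/K) + (r − q + σ²/2)T = ln(470/490) + (0.054 − 0.012 + 0.26²/2)·1.5 = -0.0417 + 0.1137 = 0.0720
d₁ = 0.0720 / 0.3184 = 0.2262 ≈ 0.23
d₂ = d₁ − σ√T = 0.2262 − 0.3184 = -0.0922 ≈ -0.09
Risk-neutral Pr[S_T < K] = N(−d₂) = N(0.09) = 0.5359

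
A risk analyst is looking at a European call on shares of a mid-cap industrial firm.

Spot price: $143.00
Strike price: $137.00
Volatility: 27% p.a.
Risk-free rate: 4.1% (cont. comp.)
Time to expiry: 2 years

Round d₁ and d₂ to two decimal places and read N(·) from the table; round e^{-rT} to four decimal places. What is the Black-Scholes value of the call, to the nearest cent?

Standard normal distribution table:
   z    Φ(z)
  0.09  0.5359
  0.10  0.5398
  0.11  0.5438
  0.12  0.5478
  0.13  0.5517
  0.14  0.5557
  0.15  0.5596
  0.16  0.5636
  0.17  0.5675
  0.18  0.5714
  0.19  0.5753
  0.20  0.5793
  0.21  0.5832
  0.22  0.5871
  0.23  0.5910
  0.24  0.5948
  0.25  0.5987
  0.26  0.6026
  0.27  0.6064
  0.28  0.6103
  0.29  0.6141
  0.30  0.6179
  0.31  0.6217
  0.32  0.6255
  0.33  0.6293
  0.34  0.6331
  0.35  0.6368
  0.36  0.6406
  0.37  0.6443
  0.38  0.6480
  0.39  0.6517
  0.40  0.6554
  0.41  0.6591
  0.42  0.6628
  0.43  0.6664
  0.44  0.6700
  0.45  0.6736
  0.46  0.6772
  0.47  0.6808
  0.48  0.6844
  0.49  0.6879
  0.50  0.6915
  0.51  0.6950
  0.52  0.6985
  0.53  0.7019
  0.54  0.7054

σ√T = 0.27·√2 = 0.3818
d₁ = [ln(143/137) + (0.041 + ½·0.27²)·2] / (σ√T) = (0.0429 + 0.1549) / 0.3818 = 0.5179 which rounds to 0.52
d₂ = 0.5179 − 0.3818 = 0.1361 which rounds to 0.14
e^(−rT) = e^(−0.041·2) = 0.9213
N(d₁) = N(0.52) = 0.6985;  N(d₂) = N(0.14) = 0.5557
C = 143·0.6985 − 137·0.9213·0.5557 = 99.8855 − 70.1394 = 29.7461

$29.75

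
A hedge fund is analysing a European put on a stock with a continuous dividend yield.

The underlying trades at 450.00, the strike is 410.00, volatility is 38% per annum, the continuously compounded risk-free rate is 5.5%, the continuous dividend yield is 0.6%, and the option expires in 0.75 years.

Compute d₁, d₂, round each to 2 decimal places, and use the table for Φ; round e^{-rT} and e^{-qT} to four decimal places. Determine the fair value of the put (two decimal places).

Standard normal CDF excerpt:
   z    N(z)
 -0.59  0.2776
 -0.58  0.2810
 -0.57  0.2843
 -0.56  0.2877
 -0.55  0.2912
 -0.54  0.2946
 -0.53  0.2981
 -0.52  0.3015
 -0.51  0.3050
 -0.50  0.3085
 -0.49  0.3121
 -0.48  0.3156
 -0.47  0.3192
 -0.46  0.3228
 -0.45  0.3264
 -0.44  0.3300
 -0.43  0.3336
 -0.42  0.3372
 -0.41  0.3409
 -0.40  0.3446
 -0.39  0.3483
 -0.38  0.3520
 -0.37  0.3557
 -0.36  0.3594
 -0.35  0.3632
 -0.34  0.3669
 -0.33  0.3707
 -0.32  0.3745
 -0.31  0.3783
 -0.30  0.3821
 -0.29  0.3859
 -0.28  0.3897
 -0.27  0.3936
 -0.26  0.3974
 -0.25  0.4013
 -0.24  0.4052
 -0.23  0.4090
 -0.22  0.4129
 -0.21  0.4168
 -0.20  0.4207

32.03

σ√T = 0.38·√0.75 = 0.3291
d₁ = [ln(450/410) + (0.055 − 0.006 + ½·0.38²)·0.75] / (σ√T) = (0.0931 + 0.0909) / 0.3291 = 0.5591 → 0.56
d₂ = 0.5591 − 0.3291 = 0.2300 → 0.23
exp(−qT) = exp(−0.006·0.75) = 0.9955;  exp(−rT) = exp(−0.055·0.75) = 0.9596
N(−d₂) = N(-0.23) = 0.4090;  N(−d₁) = N(-0.56) = 0.2877
P = 410·0.9596·0.4090 − 450·0.9955·0.2877 = 160.9153 − 128.8824 = 32.0329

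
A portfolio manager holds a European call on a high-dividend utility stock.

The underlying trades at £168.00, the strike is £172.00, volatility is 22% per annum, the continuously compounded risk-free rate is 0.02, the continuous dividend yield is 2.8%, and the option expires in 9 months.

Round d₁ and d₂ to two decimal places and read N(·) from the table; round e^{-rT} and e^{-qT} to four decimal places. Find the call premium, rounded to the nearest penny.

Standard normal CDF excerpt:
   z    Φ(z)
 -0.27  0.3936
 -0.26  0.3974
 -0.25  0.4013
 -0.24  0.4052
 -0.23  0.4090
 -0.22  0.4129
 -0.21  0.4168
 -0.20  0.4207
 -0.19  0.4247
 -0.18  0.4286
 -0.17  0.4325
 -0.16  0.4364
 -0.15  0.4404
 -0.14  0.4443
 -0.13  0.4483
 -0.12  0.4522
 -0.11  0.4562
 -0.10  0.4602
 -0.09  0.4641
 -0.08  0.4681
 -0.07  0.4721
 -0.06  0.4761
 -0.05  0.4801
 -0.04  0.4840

T = 0.75;  σ√T = 0.1905
d₁ = [ln(168/172) + (0.02 − 0.028 + ½·0.22²)·0.75] / (σ√T) = (-0.0235 + 0.0121) / 0.1905 = -0.0597 which rounds to -0.06
d₂ = -0.0597 − 0.1905 = -0.2503 which rounds to -0.25
exp(−qT) = exp(−0.028·0.75) = 0.9792;  exp(−rT) = exp(−0.02·0.75) = 0.9851
N(d₁) = N(-0.06) = 0.4761;  N(d₂) = N(-0.25) = 0.4013
C = 168·0.9792·0.4761 − 172·0.9851·0.4013 = 78.3211 − 67.9951 = 10.3260

£10.33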